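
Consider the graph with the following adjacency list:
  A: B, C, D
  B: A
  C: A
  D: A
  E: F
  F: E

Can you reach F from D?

No

The component containing D is {A, B, C, D}, and F is not in it.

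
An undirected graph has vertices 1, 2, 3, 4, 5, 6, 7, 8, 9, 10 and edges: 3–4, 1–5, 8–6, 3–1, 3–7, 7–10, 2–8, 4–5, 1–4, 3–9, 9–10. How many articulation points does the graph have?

Removing 3 increases the component count from 2 to 3, so 3 is a cut vertex.
Removing 8 increases the component count from 2 to 3, so 8 is a cut vertex.
By contrast removing 1 leaves 2 components; it is not a cut vertex. No other vertex is a cut vertex either.

2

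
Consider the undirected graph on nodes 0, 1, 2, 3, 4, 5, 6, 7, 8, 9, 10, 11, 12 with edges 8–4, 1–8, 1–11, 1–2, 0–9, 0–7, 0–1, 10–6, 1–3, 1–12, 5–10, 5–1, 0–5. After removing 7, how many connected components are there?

1

With 7 gone, the remaining components are: {0, 1, 2, 3, 4, 5, 6, 8, 9, 10, 11, 12}.
That is 1 component.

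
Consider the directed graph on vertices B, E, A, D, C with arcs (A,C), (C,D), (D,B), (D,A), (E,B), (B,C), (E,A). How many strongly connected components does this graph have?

{A, B, C, D} are all mutually reachable — one SCC of size 4.
{E} is an SCC by itself.
That gives 2 strongly connected components.

2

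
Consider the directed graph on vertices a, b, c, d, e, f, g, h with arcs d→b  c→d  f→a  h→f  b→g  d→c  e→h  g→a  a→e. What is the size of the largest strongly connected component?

4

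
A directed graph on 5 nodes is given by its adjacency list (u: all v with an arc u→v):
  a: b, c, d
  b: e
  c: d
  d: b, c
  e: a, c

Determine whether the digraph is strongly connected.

From b we can reach every vertex (a, b, c, d, e), and every vertex can reach b (a, b, c, d, e). So the whole graph is one strongly connected component.

Yes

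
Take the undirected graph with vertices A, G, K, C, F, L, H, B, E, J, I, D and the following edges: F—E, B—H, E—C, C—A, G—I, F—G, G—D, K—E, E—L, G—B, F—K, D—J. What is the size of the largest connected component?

Starting from A we can reach A, B, C, D, E, F, G, H, I, J, K, L. That is one component of size 12.
The largest has 12 vertices.

12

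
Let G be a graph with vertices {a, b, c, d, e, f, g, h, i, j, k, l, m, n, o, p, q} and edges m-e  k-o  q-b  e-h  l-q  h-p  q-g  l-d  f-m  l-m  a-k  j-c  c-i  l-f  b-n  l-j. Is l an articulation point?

Deleting l raises the number of components from 2 to 5, so l is a cut vertex.

Yes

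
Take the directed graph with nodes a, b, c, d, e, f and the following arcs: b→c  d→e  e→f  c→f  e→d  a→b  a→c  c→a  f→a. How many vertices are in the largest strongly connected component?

{a, b, c, f} are all mutually reachable — one SCC of size 4.
{d, e} are all mutually reachable — one SCC of size 2.
The largest has 4 vertices.

4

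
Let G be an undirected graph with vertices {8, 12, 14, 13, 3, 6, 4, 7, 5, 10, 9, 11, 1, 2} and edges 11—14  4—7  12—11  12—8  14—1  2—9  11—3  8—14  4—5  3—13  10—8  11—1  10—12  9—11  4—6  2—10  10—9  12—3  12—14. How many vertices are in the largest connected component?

10

Starting from 4 we can reach 4, 5, 6, 7. That is one component of size 4.
Starting from 1 we can reach 1, 2, 3, 8, 9, 10, 11, 12, 13, 14. That is one component of size 10.
The largest has 10 vertices.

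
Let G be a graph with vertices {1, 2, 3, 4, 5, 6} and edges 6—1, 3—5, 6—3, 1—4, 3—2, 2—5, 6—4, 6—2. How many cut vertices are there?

1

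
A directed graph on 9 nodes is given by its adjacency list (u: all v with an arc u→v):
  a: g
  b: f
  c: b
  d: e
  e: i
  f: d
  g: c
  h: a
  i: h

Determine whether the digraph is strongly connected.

From a we can reach every vertex (a, b, c, d, e, f, g, h, i), and every vertex can reach a (a, b, c, d, e, f, g, h, i). So the whole graph is one strongly connected component.

Yes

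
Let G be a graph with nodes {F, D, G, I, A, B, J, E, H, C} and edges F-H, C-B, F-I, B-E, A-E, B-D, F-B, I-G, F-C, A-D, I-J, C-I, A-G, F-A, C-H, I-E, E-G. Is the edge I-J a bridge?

Yes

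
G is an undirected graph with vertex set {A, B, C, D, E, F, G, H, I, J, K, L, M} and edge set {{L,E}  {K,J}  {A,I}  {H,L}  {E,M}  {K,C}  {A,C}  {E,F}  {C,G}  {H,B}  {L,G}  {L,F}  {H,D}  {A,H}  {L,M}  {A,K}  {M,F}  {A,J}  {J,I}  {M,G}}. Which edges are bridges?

B-H, D-H

The edges on the cycle L-E-M-L are not bridges since each lies on that cycle.
But removing H - D disconnects H from D; removing B - H disconnects B from H — these are bridges.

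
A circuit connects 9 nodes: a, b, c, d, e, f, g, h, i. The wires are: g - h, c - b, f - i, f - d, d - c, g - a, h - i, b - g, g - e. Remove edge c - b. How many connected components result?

1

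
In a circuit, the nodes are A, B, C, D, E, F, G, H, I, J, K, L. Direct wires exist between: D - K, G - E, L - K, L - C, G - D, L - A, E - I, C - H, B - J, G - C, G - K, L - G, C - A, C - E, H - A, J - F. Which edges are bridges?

B-J, E-I, F-J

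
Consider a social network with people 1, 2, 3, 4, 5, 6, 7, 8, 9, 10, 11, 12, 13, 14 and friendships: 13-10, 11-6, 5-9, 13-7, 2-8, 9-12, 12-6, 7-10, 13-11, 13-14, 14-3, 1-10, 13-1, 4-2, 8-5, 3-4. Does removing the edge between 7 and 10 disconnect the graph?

No

After removing 7-10, the path 7-13-10 still connects them, so the edge is not a bridge.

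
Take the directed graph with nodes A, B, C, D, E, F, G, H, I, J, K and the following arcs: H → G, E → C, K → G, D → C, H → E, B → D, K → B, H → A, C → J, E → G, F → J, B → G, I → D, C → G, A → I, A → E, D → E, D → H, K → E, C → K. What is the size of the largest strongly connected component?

8

{A, B, C, D, E, H, I, K} are all mutually reachable — one SCC of size 8.
{F} is an SCC by itself.
{G} is an SCC by itself.
{J} is an SCC by itself.
The largest has 8 vertices.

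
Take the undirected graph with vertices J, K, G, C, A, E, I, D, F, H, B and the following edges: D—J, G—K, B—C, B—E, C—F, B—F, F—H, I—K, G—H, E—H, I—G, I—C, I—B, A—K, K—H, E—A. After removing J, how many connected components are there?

With J gone, the remaining components are: {D}; {A, B, C, E, F, G, H, I, K}.
That is 2 components.

2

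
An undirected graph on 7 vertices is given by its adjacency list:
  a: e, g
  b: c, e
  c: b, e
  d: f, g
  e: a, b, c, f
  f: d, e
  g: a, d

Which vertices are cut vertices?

e

Removing e increases the component count from 1 to 2, so e is a cut vertex.
By contrast removing g leaves 1 component; it is not a cut vertex. No other vertex is a cut vertex either.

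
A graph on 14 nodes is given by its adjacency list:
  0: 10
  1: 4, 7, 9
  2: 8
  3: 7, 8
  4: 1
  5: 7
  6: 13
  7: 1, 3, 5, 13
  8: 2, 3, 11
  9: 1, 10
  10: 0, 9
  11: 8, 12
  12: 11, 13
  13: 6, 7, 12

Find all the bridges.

The edges on the cycle 12-13-7-3-8-11-12 are not bridges since each lies on that cycle.
But removing 7-1 disconnects 7 from 1; removing 13-6 disconnects 13 from 6; removing 9-10 disconnects 9 from 10; removing 4-1 disconnects 4 from 1 — these are bridges.
In total 8 edges are bridges.

0-10, 1-4, 1-7, 1-9, 10-9, 13-6, 2-8, 5-7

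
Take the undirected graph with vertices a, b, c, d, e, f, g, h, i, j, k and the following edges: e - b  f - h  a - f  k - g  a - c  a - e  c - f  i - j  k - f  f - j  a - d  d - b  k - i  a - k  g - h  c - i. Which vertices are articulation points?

a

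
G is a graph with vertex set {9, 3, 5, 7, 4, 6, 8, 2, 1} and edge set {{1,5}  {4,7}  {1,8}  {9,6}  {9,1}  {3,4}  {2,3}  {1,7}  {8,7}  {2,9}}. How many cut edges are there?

The edges on the cycle 2-9-1-8-7-4-3-2 are not bridges since each lies on that cycle.
But removing 5 - 1 disconnects 5 from 1; removing 9 - 6 disconnects 9 from 6 — these are bridges.
That makes 2 bridges.

2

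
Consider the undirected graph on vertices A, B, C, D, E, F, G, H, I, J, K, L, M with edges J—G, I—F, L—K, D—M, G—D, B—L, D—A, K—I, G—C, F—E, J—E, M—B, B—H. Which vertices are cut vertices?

B, D, G

Removing B increases the component count from 1 to 2, so B is a cut vertex.
Removing D increases the component count from 1 to 2, so D is a cut vertex.
Removing G increases the component count from 1 to 2, so G is a cut vertex.
By contrast removing F leaves 1 component; it is not a cut vertex. No other vertex is a cut vertex either.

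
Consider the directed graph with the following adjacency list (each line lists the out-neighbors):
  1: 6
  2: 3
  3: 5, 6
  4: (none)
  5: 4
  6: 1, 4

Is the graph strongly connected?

No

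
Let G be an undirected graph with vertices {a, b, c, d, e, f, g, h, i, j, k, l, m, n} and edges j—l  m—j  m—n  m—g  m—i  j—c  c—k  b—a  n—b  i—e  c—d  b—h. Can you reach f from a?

The component containing a is {a, b, c, d, e, g, h, i, j, k, l, m, n}, and f is not in it.

No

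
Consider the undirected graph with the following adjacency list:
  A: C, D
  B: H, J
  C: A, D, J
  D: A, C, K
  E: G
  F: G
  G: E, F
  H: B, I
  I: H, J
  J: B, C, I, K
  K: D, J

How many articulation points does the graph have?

Removing G increases the component count from 2 to 3, so G is a cut vertex.
Removing J increases the component count from 2 to 3, so J is a cut vertex.
By contrast removing F leaves 2 components; it is not a cut vertex. No other vertex is a cut vertex either.

2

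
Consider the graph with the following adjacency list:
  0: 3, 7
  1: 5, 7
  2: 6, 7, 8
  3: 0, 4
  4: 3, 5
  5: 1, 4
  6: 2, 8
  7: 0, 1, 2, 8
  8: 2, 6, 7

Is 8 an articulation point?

No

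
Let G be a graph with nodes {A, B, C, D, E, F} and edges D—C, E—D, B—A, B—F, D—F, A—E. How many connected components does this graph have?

Starting from A we can reach A, B, C, D, E, F. That is one component of size 6.
Total: 1 component.

1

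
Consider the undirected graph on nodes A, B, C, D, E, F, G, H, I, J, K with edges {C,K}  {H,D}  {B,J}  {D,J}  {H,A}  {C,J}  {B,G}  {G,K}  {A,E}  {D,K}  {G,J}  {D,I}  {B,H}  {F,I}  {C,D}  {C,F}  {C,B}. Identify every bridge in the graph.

The edges on the cycle C-B-H-D-C are not bridges since each lies on that cycle.
But removing E - A disconnects E from A; removing H - A disconnects H from A — these are bridges.

A-E, A-H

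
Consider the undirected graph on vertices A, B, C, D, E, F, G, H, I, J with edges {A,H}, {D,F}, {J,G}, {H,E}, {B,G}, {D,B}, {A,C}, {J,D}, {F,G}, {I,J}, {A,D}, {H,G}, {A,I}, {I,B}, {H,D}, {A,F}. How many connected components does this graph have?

Starting from A we can reach A, B, C, D, E, F, G, H, I, J. That is one component of size 10.
Total: 1 component.

1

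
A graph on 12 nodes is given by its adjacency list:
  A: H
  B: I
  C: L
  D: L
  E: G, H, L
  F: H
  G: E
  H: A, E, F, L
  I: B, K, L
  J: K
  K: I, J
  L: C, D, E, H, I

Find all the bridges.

The edges on the cycle E-L-H-E are not bridges since each lies on that cycle.
But removing L-C disconnects L from C; removing K-J disconnects K from J; removing H-A disconnects H from A; removing H-F disconnects H from F — these are bridges.
In total 9 edges are bridges.

A-H, B-I, C-L, D-L, E-G, F-H, I-K, I-L, J-K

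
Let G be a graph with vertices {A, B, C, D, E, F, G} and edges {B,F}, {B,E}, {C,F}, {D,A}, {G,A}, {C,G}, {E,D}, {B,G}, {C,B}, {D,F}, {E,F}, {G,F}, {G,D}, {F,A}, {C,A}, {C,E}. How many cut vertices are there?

0

Removing C, for instance, still leaves 1 component. No single vertex removal increases the component count — the graph has no articulation points.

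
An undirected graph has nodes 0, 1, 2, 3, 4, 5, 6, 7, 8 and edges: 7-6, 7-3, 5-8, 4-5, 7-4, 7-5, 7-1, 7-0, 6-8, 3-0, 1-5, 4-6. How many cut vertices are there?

Removing 7 increases the component count from 2 to 3, so 7 is a cut vertex.
By contrast removing 3 leaves 2 components; it is not a cut vertex. No other vertex is a cut vertex either.

1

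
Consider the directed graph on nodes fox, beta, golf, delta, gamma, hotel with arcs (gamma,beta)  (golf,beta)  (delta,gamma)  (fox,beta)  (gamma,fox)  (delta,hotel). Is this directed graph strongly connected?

No

There is no directed path from hotel to golf, so the graph is not strongly connected.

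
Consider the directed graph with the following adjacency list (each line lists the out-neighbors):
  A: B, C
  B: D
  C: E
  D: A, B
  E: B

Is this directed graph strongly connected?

From A we can reach every vertex (A, B, C, D, E), and every vertex can reach A (A, B, C, D, E). So the whole graph is one strongly connected component.

Yes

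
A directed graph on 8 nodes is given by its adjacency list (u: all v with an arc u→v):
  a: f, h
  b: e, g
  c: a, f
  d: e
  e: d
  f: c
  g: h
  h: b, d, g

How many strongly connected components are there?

3

{b, g, h} are all mutually reachable — one SCC of size 3.
{a, c, f} are all mutually reachable — one SCC of size 3.
{d, e} are all mutually reachable — one SCC of size 2.
That gives 3 strongly connected components.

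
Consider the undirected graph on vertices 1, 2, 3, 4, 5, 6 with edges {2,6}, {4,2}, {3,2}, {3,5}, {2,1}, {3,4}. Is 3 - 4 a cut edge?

After removing 3 - 4, the path 3-2-4 still connects them, so the edge is not a bridge.

No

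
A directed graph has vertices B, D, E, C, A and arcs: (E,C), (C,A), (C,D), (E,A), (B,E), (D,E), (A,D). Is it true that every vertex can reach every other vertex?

No

There is no directed path from C to B, so the graph is not strongly connected.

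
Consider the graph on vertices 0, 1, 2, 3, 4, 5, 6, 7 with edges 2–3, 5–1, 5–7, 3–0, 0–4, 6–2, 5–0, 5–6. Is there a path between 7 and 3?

Yes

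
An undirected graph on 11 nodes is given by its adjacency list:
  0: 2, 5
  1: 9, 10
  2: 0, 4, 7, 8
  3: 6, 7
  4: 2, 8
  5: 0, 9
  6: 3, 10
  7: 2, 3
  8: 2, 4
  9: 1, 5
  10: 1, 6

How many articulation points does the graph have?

1

Removing 2 increases the component count from 1 to 2, so 2 is a cut vertex.
By contrast removing 10 leaves 1 component; it is not a cut vertex. No other vertex is a cut vertex either.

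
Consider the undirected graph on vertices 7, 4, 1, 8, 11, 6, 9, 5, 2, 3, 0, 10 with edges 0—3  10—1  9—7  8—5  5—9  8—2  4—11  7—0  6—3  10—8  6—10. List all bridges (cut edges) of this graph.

The edges on the cycle 6-10-8-5-9-7-0-3-6 are not bridges since each lies on that cycle.
But removing 1—10 disconnects 1 from 10; removing 2—8 disconnects 2 from 8; removing 4—11 disconnects 4 from 11 — these are bridges.

1-10, 11-4, 2-8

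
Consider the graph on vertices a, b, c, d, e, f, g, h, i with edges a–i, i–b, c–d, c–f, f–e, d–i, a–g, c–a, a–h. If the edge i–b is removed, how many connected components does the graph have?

Before removal there is 1 component.
i–b is a bridge — removing it separates i's side from b's side.
After removal: 2 components.

2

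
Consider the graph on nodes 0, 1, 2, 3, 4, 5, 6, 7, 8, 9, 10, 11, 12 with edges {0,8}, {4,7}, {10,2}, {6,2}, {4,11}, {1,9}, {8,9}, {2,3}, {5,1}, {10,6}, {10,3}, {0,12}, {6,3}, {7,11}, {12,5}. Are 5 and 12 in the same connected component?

From 5 we can reach 0, 1, 5, 8, 9, 12, which includes 12.

Yes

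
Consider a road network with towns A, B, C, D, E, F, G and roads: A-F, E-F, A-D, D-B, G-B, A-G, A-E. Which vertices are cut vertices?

A

Removing A increases the component count from 2 to 3, so A is a cut vertex.
By contrast removing E leaves 2 components; it is not a cut vertex. No other vertex is a cut vertex either.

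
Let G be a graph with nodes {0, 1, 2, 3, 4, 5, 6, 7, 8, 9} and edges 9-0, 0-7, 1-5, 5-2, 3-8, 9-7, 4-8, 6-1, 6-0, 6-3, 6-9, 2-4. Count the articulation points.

1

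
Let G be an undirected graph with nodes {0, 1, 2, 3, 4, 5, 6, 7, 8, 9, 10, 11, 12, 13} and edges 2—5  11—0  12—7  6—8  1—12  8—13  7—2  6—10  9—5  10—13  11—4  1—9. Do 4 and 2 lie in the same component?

No

The component containing 4 is {0, 4, 11}, and 2 is not in it.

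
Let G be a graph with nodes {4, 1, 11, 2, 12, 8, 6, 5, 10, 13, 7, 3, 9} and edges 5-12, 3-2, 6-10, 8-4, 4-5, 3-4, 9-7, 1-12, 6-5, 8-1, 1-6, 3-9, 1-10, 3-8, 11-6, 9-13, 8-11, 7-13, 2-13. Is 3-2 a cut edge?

After removing 3-2, the path 3-9-13-2 still connects them, so the edge is not a bridge.

No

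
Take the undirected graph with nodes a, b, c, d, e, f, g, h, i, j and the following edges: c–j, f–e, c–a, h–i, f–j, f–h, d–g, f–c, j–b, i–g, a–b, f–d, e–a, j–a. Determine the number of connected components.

1

Starting from a we can reach a, b, c, d, e, f, g, h, i, j. That is one component of size 10.
Total: 1 component.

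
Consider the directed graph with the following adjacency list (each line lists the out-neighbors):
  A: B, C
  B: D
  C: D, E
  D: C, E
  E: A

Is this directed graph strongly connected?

From E we can reach every vertex (A, B, C, D, E), and every vertex can reach E (A, B, C, D, E). So the whole graph is one strongly connected component.

Yes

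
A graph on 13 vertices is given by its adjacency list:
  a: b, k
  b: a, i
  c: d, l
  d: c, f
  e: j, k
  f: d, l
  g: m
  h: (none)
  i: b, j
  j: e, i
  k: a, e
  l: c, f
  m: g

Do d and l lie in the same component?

From d we can reach c, d, f, l, which includes l.

Yes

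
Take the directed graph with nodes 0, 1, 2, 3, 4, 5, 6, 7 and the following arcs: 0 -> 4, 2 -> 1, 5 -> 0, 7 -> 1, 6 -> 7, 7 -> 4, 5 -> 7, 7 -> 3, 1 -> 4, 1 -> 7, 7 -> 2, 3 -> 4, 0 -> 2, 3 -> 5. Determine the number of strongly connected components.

3

{0, 1, 2, 3, 5, 7} are all mutually reachable — one SCC of size 6.
{4} is an SCC by itself.
{6} is an SCC by itself.
That gives 3 strongly connected components.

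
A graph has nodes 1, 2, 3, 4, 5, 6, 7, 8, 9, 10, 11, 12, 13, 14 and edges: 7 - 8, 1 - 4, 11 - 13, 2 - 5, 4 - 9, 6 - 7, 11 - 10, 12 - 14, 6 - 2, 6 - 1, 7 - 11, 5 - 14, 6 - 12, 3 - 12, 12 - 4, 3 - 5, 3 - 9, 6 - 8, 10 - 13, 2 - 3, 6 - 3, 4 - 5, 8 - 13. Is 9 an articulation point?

No

Deleting 9 leaves 1 component (was 1) (its neighbors 3, 4 remain connected to each other), so 9 is not a cut vertex.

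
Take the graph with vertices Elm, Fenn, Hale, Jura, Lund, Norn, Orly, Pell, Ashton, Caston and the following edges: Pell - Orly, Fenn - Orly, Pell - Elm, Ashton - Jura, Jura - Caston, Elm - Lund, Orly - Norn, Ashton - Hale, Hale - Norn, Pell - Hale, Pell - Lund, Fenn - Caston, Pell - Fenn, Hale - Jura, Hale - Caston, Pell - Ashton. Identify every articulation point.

Pell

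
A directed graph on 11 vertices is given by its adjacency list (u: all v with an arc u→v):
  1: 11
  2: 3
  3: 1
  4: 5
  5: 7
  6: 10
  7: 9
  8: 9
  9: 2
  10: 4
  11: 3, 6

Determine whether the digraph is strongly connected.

There is no directed path from 4 to 8, so the graph is not strongly connected.

No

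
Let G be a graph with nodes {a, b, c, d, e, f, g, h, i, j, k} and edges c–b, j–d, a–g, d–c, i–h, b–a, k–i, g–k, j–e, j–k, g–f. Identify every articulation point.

Removing g increases the component count from 1 to 2, so g is a cut vertex.
Removing i increases the component count from 1 to 2, so i is a cut vertex.
Removing j increases the component count from 1 to 2, so j is a cut vertex.
Likewise k is a cut vertex.
By contrast removing d leaves 1 component; it is not a cut vertex. No other vertex is a cut vertex either.

g, i, j, k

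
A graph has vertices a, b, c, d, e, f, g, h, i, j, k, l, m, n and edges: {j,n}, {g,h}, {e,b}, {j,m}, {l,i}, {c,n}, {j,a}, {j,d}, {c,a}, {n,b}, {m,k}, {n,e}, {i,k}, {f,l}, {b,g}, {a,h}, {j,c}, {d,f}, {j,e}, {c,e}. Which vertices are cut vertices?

j

Removing j increases the component count from 1 to 2, so j is a cut vertex.
By contrast removing i leaves 1 component; it is not a cut vertex. No other vertex is a cut vertex either.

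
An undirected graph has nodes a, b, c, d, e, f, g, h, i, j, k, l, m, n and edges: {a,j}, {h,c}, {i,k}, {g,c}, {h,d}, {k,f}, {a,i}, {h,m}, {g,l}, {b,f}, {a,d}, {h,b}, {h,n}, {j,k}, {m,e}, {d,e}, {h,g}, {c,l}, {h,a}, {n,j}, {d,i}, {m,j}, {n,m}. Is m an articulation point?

No

Deleting m leaves 1 component (was 1) (its neighbors e, h, j, n remain connected to each other), so m is not a cut vertex.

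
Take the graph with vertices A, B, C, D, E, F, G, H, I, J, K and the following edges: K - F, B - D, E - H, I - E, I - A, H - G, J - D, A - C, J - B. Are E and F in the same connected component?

The component containing E is {A, C, E, G, H, I}, and F is not in it.

No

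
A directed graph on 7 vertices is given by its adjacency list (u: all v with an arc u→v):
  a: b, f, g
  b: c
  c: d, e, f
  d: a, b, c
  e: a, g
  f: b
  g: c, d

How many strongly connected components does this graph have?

{a, b, c, d, e, f, g} are all mutually reachable — one SCC of size 7.
That gives 1 strongly connected component.

1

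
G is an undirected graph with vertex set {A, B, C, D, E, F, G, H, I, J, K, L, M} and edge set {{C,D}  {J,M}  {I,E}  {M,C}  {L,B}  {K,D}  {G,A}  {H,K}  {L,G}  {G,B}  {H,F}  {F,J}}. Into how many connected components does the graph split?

3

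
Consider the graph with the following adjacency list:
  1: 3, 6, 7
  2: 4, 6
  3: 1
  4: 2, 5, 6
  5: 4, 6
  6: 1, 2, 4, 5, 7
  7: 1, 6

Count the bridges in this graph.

1

The edges on the cycle 6-5-4-2-6 are not bridges since each lies on that cycle.
But removing 1-3 disconnects 1 from 3 — this is a bridge.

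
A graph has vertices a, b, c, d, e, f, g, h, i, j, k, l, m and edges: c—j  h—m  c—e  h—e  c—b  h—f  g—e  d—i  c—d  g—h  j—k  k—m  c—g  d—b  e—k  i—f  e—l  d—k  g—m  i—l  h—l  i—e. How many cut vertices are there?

0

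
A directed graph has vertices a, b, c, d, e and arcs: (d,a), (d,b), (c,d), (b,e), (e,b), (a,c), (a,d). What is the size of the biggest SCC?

{a, c, d} are all mutually reachable — one SCC of size 3.
{b, e} are all mutually reachable — one SCC of size 2.
The largest has 3 vertices.

3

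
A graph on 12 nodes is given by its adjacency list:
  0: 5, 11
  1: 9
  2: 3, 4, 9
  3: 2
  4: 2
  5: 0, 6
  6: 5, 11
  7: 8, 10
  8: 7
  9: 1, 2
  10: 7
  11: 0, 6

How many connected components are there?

3

Starting from 7 we can reach 7, 8, 10. That is one component of size 3.
Starting from 0 we can reach 0, 5, 6, 11. That is one component of size 4.
Starting from 1 we can reach 1, 2, 3, 4, 9. That is one component of size 5.
Total: 3 components.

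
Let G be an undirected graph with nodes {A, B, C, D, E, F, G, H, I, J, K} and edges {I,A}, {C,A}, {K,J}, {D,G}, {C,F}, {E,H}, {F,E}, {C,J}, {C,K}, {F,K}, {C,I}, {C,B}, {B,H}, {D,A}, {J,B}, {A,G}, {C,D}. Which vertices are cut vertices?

C

Removing C increases the component count from 1 to 2, so C is a cut vertex.
By contrast removing J leaves 1 component; it is not a cut vertex. No other vertex is a cut vertex either.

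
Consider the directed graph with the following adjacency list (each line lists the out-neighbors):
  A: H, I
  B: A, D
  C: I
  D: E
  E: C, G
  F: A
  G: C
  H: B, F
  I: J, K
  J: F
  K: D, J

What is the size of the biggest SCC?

{A, B, C, D, E, F, G, H, I, J, K} are all mutually reachable — one SCC of size 11.
The largest has 11 vertices.

11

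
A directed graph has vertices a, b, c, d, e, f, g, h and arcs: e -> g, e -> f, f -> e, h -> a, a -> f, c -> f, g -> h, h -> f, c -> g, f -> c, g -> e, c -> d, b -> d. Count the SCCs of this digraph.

{a, c, e, f, g, h} are all mutually reachable — one SCC of size 6.
{b} is an SCC by itself.
{d} is an SCC by itself.
That gives 3 strongly connected components.

3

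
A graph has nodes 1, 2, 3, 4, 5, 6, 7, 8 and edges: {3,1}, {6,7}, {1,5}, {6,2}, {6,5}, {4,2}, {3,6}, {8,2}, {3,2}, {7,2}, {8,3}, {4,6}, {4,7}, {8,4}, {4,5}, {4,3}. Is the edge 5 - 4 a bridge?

No

After removing 5 - 4, the path 5-6-4 still connects them, so the edge is not a bridge.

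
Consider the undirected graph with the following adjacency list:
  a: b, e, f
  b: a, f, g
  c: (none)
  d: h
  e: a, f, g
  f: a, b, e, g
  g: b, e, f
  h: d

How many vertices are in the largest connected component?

c is isolated — a component by itself.
Starting from d we can reach d, h. That is one component of size 2.
Starting from a we can reach a, b, e, f, g. That is one component of size 5.
The largest has 5 vertices.

5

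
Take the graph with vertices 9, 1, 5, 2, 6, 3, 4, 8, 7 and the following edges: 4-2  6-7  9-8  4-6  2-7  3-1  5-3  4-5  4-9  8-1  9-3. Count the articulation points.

1

Removing 4 increases the component count from 1 to 2, so 4 is a cut vertex.
By contrast removing 8 leaves 1 component; it is not a cut vertex. No other vertex is a cut vertex either.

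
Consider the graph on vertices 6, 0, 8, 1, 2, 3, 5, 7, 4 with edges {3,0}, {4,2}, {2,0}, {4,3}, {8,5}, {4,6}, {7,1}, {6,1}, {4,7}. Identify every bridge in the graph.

5-8

The edges on the cycle 4-3-0-2-4 are not bridges since each lies on that cycle.
But removing 5–8 disconnects 5 from 8 — this is a bridge.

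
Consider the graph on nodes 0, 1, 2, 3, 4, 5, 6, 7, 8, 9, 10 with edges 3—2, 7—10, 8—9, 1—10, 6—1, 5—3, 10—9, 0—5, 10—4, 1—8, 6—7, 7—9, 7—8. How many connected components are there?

Starting from 0 we can reach 0, 2, 3, 5. That is one component of size 4.
Starting from 1 we can reach 1, 4, 6, 7, 8, 9, 10. That is one component of size 7.
Total: 2 components.

2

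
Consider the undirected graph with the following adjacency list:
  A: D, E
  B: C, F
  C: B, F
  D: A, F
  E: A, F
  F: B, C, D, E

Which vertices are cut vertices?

F

Removing F increases the component count from 1 to 2, so F is a cut vertex.
By contrast removing E leaves 1 component; it is not a cut vertex. No other vertex is a cut vertex either.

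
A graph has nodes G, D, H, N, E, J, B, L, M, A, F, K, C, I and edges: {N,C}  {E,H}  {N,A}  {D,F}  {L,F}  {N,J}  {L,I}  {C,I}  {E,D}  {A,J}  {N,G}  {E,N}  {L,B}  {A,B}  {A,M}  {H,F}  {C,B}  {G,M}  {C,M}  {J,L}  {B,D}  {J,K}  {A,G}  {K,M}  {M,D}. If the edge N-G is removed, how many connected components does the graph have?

1

N and G are still connected via N-A-G, so the component count stays at 1.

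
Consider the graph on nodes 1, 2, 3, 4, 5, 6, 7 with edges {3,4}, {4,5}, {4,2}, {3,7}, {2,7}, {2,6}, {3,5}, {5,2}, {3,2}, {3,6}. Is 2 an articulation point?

No

Deleting 2 leaves 2 components (was 2), so 2 is not a cut vertex.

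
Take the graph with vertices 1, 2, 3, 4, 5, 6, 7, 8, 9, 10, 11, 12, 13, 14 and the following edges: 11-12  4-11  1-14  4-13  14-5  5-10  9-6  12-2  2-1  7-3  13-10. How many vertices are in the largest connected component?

8 is isolated — a component by itself.
Starting from 3 we can reach 3, 7. That is one component of size 2.
Starting from 6 we can reach 6, 9. That is one component of size 2.
Starting from 1 we can reach 1, 2, 4, 5, 10, 11, 12, 13, 14. That is one component of size 9.
The largest has 9 vertices.

9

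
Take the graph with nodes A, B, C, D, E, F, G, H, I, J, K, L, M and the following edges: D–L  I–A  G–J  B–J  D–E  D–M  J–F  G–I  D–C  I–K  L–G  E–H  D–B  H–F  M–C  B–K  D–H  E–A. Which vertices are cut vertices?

Removing D increases the component count from 1 to 2, so D is a cut vertex.
By contrast removing K leaves 1 component; it is not a cut vertex. No other vertex is a cut vertex either.

D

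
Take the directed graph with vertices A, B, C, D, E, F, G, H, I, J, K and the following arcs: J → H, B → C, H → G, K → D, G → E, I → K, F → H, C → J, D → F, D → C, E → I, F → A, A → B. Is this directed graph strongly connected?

Yes

From J we can reach every vertex (A, B, C, D, E, F, G, H, I, J, K), and every vertex can reach J (A, B, C, D, E, F, G, H, I, J, K). So the whole graph is one strongly connected component.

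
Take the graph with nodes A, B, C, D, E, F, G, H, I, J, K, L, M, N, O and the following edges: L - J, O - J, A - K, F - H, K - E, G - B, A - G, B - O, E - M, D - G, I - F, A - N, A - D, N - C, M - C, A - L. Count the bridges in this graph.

The edges on the cycle A-K-E-M-C-N-A are not bridges since each lies on that cycle.
But removing F - H disconnects F from H; removing I - F disconnects I from F — these are bridges.
That makes 2 bridges.

2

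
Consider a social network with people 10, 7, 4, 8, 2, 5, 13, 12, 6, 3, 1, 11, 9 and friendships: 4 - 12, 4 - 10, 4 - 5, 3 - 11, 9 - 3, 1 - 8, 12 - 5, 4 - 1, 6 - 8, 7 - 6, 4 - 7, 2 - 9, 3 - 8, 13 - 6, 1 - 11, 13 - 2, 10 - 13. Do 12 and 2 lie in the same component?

Yes

From 12 we can reach 1, 2, 3, 4, 5, 6, 7, 8, 9, 10, 11, 12, 13, which includes 2.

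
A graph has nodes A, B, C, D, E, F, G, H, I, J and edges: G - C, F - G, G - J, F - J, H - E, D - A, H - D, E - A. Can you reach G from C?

Yes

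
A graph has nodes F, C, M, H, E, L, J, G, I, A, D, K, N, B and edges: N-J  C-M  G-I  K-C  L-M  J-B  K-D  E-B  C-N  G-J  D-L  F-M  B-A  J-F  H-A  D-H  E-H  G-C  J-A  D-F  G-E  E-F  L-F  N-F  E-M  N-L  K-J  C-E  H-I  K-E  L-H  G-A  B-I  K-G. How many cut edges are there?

0

The edges on the cycle K-G-J-F-N-C-K are not bridges since each lies on that cycle.
Every edge lies on some cycle, so there are no bridges.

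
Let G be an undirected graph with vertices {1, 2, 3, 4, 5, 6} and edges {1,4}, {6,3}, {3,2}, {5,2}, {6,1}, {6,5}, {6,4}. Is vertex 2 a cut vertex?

No

Deleting 2 leaves 1 component (was 1) (its neighbors 3, 5 remain connected to each other), so 2 is not a cut vertex.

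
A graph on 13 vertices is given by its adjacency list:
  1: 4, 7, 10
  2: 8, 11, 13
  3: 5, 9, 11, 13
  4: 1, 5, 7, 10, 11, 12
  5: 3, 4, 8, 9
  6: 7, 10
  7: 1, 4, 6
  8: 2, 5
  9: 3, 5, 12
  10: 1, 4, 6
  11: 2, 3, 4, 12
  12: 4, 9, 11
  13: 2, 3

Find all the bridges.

none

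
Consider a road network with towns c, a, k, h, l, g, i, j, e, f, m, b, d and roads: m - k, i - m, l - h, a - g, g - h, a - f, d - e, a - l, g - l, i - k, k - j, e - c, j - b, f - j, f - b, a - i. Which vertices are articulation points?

Removing a increases the component count from 2 to 3, so a is a cut vertex.
Removing e increases the component count from 2 to 3, so e is a cut vertex.
By contrast removing c leaves 2 components; it is not a cut vertex. No other vertex is a cut vertex either.

a, e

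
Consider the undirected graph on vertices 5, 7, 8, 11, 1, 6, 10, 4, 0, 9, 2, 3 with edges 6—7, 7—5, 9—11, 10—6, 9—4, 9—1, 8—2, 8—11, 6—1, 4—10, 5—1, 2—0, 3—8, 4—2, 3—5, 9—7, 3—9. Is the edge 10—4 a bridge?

After removing 10—4, the path 10-6-7-9-4 still connects them, so the edge is not a bridge.

No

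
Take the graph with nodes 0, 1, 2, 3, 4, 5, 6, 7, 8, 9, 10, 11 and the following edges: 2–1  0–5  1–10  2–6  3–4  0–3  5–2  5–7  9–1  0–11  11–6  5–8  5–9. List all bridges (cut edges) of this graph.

The edges on the cycle 0-5-2-6-11-0 are not bridges since each lies on that cycle.
But removing 0–3 disconnects 0 from 3; removing 10–1 disconnects 10 from 1; removing 5–7 disconnects 5 from 7; removing 5–8 disconnects 5 from 8 — these are bridges.
In total 5 edges are bridges.

0-3, 1-10, 3-4, 5-7, 5-8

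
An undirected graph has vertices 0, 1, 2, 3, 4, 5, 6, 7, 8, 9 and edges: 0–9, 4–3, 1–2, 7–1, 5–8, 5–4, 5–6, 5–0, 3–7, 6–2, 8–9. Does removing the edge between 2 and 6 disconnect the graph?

After removing 2–6, the path 2-1-7-3-4-5-6 still connects them, so the edge is not a bridge.

No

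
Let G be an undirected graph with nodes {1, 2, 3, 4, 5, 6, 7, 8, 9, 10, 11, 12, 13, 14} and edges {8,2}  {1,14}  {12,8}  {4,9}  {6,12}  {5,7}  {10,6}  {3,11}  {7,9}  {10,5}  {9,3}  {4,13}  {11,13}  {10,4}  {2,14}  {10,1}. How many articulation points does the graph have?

Removing 10 increases the component count from 1 to 2, so 10 is a cut vertex.
By contrast removing 6 leaves 1 component; it is not a cut vertex. No other vertex is a cut vertex either.

1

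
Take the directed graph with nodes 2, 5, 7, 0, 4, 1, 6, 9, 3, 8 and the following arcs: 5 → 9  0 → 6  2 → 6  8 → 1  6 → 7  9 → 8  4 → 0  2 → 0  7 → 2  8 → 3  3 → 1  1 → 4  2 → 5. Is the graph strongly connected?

Yes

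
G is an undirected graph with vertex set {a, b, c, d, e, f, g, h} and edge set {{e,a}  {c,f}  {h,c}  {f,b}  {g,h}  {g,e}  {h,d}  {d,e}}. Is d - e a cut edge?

No

After removing d - e, the path d-h-g-e still connects them, so the edge is not a bridge.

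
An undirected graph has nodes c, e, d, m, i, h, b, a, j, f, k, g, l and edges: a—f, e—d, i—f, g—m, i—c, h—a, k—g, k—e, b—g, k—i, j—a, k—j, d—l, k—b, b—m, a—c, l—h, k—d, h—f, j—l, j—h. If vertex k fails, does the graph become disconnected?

Deleting k raises the number of components from 1 to 2, so k is a cut vertex.

Yes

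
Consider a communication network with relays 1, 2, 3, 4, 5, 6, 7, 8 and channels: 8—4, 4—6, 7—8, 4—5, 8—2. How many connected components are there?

3

3 is isolated — a component by itself.
1 is isolated — a component by itself.
Starting from 2 we can reach 2, 4, 5, 6, 7, 8. That is one component of size 6.
Total: 3 components.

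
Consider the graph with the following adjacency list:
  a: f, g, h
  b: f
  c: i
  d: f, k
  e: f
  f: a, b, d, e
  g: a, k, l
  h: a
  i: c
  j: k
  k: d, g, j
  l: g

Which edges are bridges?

The edges on the cycle g-a-f-d-k-g are not bridges since each lies on that cycle.
But removing e-f disconnects e from f; removing a-h disconnects a from h; removing f-b disconnects f from b; removing g-l disconnects g from l — these are bridges.
In total 6 edges are bridges.

a-h, b-f, c-i, e-f, g-l, j-k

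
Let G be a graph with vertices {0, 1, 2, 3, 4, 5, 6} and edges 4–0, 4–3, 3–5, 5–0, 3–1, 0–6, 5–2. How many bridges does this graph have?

3

The edges on the cycle 4-3-5-0-4 are not bridges since each lies on that cycle.
But removing 3–1 disconnects 3 from 1; removing 5–2 disconnects 5 from 2; removing 0–6 disconnects 0 from 6 — these are bridges.
That makes 3 bridges.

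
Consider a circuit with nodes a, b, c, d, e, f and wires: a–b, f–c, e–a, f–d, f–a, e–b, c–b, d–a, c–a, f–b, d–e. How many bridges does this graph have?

The edges on the cycle f-d-e-a-c-f are not bridges since each lies on that cycle.
Every edge lies on some cycle, so there are no bridges.

0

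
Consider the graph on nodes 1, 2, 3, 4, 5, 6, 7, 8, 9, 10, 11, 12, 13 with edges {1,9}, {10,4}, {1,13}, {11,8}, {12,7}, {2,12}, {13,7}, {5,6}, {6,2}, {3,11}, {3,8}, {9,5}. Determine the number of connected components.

3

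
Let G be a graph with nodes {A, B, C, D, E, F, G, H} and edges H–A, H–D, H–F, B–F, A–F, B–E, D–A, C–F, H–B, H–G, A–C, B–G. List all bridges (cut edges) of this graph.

B-E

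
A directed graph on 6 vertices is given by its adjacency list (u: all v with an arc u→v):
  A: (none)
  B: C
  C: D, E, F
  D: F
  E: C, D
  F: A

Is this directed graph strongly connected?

No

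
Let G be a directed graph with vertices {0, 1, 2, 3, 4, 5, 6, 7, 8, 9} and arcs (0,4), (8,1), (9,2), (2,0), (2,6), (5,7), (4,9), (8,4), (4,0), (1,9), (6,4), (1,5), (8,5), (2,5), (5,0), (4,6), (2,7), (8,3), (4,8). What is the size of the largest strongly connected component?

8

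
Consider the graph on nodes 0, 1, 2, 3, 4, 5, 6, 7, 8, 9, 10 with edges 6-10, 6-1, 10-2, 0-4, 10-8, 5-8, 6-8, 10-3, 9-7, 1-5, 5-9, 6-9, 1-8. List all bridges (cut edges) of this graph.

0-4, 10-2, 10-3, 7-9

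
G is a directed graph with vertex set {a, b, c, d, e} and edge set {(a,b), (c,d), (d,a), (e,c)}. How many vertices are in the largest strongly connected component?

{b} is an SCC by itself.
{c} is an SCC by itself.
{e} is an SCC by itself.
{a} is an SCC by itself.
{d} is an SCC by itself.
The largest has 1 vertex.

1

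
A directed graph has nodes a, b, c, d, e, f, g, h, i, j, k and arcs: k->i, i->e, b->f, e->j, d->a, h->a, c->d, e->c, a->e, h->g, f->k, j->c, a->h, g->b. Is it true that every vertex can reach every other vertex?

Yes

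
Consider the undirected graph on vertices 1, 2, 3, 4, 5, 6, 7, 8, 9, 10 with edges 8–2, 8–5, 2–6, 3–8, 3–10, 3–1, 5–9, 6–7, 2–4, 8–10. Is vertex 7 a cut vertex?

No

Deleting 7 leaves 1 component (was 1), so 7 is not a cut vertex.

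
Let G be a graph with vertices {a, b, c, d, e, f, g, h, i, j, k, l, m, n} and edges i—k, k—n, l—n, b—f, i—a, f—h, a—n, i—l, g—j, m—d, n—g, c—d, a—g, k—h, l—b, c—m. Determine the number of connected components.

3

e is isolated — a component by itself.
Starting from c we can reach c, d, m. That is one component of size 3.
Starting from a we can reach a, b, f, g, h, i, j, k, l, n. That is one component of size 10.
Total: 3 components.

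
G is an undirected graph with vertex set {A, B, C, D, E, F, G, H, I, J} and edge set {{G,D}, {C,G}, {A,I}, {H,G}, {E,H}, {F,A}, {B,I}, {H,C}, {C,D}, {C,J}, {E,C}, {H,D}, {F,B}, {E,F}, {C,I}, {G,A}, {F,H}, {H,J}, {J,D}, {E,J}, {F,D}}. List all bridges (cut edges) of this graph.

The edges on the cycle E-F-H-J-E are not bridges since each lies on that cycle.
Every edge lies on some cycle, so there are no bridges.

none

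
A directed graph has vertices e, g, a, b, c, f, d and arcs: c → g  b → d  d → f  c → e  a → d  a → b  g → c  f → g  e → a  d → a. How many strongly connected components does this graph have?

1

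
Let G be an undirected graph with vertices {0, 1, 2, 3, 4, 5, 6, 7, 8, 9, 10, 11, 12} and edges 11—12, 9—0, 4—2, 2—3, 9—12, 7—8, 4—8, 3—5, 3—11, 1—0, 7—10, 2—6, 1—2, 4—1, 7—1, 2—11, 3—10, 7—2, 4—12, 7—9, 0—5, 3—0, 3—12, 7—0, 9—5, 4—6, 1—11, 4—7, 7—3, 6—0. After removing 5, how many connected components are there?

With 5 gone, the remaining components are: {0, 1, 2, 3, 4, 6, 7, 8, 9, 10, 11, 12}.
That is 1 component.

1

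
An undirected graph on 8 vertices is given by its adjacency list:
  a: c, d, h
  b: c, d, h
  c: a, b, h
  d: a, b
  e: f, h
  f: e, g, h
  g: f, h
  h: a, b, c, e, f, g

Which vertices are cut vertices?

h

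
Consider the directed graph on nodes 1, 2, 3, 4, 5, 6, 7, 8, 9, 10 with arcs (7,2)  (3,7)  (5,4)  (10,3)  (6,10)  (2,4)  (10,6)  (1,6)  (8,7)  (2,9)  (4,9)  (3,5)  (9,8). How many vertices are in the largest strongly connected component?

5

{2, 4, 7, 8, 9} are all mutually reachable — one SCC of size 5.
{6, 10} are all mutually reachable — one SCC of size 2.
{1} is an SCC by itself.
{5} is an SCC by itself.
{3} is an SCC by itself.
The largest has 5 vertices.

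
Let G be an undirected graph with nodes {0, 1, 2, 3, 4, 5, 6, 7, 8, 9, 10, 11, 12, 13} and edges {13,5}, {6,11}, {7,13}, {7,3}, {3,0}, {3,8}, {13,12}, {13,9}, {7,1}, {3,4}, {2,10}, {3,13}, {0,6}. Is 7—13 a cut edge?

No

After removing 7—13, the path 7-3-13 still connects them, so the edge is not a bridge.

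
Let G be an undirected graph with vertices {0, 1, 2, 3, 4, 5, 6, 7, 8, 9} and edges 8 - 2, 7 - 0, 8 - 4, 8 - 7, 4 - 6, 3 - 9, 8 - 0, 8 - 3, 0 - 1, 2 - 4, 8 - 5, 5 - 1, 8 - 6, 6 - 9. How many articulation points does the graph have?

Removing 8 increases the component count from 1 to 2, so 8 is a cut vertex.
By contrast removing 9 leaves 1 component; it is not a cut vertex. No other vertex is a cut vertex either.

1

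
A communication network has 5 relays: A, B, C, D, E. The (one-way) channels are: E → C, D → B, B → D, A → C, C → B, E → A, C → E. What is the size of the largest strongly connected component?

{A, C, E} are all mutually reachable — one SCC of size 3.
{B, D} are all mutually reachable — one SCC of size 2.
The largest has 3 vertices.

3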